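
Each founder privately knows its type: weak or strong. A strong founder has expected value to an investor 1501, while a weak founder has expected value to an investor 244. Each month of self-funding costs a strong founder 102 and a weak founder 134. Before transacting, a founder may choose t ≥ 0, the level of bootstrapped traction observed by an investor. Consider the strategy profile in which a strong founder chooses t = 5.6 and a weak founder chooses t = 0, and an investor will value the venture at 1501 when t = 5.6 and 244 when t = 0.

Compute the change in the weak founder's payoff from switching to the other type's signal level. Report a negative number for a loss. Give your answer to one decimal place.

Playing t = 0 the weak founder receives 244.
Deviating to t = 5.6 brings payment 1501 at cost 134 × 5.6 = 750.4, netting 750.6.
Gain from deviating: 750.6 − 244 = 506.6.
The gain is positive, so the weak type's incentive-compatibility constraint is violated — this profile is not a separating equilibrium.

506.6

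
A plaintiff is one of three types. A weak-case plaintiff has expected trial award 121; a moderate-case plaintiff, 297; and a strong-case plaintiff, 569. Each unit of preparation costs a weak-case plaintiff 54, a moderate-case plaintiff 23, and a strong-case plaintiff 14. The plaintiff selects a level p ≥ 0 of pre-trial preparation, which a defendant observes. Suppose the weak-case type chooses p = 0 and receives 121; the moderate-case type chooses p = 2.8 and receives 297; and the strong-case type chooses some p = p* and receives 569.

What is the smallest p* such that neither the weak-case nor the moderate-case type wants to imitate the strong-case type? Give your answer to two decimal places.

14.63

Weak-case type (on-path payoff 121) won't mimic when 121 ≥ 569 − 54·p*, i.e. p* ≥ 8.30.
Moderate-case type (on-path payoff 297 − 23×2.8 = 232.6) won't mimic when 232.6 ≥ 569 − 23·p*, i.e. p* ≥ 14.63.
Both must hold, so p* = max(8.30, 14.63) = 14.63. The moderate-case type's constraint binds.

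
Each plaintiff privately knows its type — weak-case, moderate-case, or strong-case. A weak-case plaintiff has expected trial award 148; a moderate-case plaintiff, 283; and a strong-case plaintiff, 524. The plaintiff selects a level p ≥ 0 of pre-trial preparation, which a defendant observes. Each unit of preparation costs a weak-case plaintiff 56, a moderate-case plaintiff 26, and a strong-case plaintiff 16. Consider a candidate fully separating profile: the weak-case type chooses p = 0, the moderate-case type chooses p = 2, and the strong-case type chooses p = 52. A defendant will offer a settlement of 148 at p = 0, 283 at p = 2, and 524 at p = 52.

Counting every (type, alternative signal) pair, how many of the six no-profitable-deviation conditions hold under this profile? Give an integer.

Weak-case (own payoff 148): to p=2 gives 283 − 56×2 = 171 → profitable ✗; to p=52 gives 524 − 56×52 = -2388 → no gain ✓.
Strong-case (own payoff 524 − 16×52 = -308): to p=0 gives 148 → profitable ✗; to p=2 gives 283 − 16×2 = 251 → profitable ✗.
Moderate-case (own payoff 283 − 26×2 = 231): to p=0 gives 148 → no gain ✓; to p=52 gives 524 − 26×52 = -828 → no gain ✓.
3 of the 6 constraints hold; not an equilibrium.

3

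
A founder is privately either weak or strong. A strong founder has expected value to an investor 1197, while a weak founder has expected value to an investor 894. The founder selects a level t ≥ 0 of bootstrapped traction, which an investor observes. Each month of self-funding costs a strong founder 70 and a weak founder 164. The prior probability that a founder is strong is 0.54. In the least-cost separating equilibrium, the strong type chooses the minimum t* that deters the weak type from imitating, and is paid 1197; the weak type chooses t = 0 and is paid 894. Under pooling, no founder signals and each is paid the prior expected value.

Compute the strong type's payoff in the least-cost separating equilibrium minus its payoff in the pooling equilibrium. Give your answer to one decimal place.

Least-cost separating signal: t* solves 894 = 1197 − 164·t*, so t* = (1197 − 894)/164 ≈ 1.8476.
Strong type's separating payoff: 1197 − 70 × t* = 1197 − 70 × (1197 − 894)/164 = 1197 − 21210/164 ≈ 1067.671.
Pooling payoff: 0.54 × 1197 + 0.46 × 894 = 1057.62.
Difference: 1067.671 − 1057.62 = 10.051, i.e. 10.1 to one decimal place.
The strong type prefers to separate.

10.1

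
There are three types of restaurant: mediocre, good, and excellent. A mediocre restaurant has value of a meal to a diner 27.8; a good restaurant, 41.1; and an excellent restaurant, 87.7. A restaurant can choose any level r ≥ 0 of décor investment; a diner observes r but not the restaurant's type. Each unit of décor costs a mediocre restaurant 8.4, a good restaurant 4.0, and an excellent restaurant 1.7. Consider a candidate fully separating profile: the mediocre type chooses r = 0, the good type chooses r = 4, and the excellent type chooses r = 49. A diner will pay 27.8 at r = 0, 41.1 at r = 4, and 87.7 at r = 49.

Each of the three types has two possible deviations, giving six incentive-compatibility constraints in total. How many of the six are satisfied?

3

Excellent (own payoff 87.7 − 1.7×49 = 4.4): to r=0 gives 27.8 → profitable ✗; to r=4 gives 41.1 − 1.7×4 = 34.3 → profitable ✗.
Good (own payoff 41.1 − 4.0×4 = 25.1): to r=0 gives 27.8 → profitable ✗; to r=49 gives 87.7 − 4.0×49 = -108.3 → no gain ✓.
Mediocre (own payoff 27.8): to r=4 gives 41.1 − 8.4×4 = 7.5 → no gain ✓; to r=49 gives 87.7 − 8.4×49 = -323.9 → no gain ✓.
3 of the 6 constraints hold; not an equilibrium.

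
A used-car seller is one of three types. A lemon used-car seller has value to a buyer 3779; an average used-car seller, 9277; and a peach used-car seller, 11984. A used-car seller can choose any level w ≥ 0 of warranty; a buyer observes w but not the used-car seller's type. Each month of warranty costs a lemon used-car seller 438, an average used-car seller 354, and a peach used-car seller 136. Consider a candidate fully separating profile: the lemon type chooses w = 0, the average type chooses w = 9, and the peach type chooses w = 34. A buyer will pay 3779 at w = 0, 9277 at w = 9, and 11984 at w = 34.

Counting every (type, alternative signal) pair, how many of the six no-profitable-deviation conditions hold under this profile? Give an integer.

4

Average (own payoff 9277 − 354×9 = 6091): to w=0 gives 3779 → no gain ✓; to w=34 gives 11984 − 354×34 = -52 → no gain ✓.
Lemon (own payoff 3779): to w=9 gives 9277 − 438×9 = 5335 → profitable ✗; to w=34 gives 11984 − 438×34 = -2908 → no gain ✓.
Peach (own payoff 11984 − 136×34 = 7360): to w=0 gives 3779 → no gain ✓; to w=9 gives 9277 − 136×9 = 8053 → profitable ✗.
4 of the 6 constraints hold; not an equilibrium.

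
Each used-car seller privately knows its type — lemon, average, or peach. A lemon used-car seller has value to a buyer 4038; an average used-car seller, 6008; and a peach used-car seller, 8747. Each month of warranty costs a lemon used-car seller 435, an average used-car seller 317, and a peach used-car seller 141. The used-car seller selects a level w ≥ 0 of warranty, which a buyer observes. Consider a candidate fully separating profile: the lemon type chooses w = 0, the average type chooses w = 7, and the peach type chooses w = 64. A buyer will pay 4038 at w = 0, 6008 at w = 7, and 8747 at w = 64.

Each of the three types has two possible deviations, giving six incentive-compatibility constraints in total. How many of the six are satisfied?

Peach (own payoff 8747 − 141×64 = -277): to w=0 gives 4038 → profitable ✗; to w=7 gives 6008 − 141×7 = 5021 → profitable ✗.
Average (own payoff 6008 − 317×7 = 3789): to w=0 gives 4038 → profitable ✗; to w=64 gives 8747 − 317×64 = -11541 → no gain ✓.
Lemon (own payoff 4038): to w=7 gives 6008 − 435×7 = 2963 → no gain ✓; to w=64 gives 8747 − 435×64 = -19093 → no gain ✓.
3 of the 6 constraints hold; not an equilibrium.

3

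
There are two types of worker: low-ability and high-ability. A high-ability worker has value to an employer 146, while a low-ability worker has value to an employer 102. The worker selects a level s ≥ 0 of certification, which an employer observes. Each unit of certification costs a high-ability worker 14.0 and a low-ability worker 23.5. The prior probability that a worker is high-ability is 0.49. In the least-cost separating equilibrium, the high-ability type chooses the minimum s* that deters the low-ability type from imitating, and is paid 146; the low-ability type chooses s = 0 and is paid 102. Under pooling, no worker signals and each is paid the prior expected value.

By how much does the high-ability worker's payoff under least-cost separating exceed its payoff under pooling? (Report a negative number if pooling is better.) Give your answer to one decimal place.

Least-cost separating signal: s* solves 102 = 146 − 23.5·s*, so s* = (146 − 102)/23.5 ≈ 1.8723.
High-ability type's separating payoff: 146 − 14.0 × s* = 146 − 14.0 × (146 − 102)/23.5 = 146 − 616/23.5 ≈ 119.787.
Pooling payoff: 0.49 × 146 + 0.51 × 102 = 123.56.
Difference: 119.787 − 123.56 = -3.773, i.e. -3.8 to one decimal place.
The high-ability type would prefer the pooling outcome.

-3.8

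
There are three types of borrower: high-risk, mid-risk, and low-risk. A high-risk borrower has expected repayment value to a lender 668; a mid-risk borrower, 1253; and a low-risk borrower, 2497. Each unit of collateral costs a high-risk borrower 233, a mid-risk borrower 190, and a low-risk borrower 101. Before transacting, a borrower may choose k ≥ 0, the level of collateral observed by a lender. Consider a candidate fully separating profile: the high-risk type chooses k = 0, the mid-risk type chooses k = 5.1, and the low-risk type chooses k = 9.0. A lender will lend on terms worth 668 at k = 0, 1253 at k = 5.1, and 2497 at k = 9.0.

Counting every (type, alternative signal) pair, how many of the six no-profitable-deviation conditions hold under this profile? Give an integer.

Mid-risk (own payoff 1253 − 190×5.1 = 284): to k=0 gives 668 → profitable ✗; to k=9.0 gives 2497 − 190×9.0 = 787 → profitable ✗.
High-risk (own payoff 668): to k=5.1 gives 1253 − 233×5.1 = 64.7 → no gain ✓; to k=9.0 gives 2497 − 233×9.0 = 400 → no gain ✓.
Low-risk (own payoff 2497 − 101×9.0 = 1588): to k=0 gives 668 → no gain ✓; to k=5.1 gives 1253 − 101×5.1 = 737.9 → no gain ✓.
4 of the 6 constraints hold; not an equilibrium.

4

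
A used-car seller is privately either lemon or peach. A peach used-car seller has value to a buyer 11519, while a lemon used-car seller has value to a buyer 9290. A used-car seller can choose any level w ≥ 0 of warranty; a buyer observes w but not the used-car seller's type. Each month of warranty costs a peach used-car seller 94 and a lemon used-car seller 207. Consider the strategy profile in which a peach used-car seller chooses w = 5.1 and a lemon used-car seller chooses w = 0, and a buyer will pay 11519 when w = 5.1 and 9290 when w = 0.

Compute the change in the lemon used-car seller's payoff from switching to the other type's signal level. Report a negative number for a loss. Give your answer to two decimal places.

Playing w = 0 the lemon used-car seller receives 9290.
Deviating to w = 5.1 brings payment 11519 at cost 207 × 5.1 = 1055.7, netting 10463.3.
Gain from deviating: 10463.3 − 9290 = 1173.30.
The gain is positive, so the lemon type's incentive-compatibility constraint is violated — this profile is not a separating equilibrium.

1173.30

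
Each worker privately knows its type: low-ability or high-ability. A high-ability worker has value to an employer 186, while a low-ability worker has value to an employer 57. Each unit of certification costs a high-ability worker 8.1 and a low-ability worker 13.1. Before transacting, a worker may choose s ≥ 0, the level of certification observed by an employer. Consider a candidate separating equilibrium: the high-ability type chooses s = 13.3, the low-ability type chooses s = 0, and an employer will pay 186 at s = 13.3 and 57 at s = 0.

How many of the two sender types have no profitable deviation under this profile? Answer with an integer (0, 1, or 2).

2

Low-ability type: stay at 0 → 57; mimic → 186 − 13.1 × 13.3 = 11.77. IC holds (57 ≥ 11.77).
High-ability type: signal → 186 − 8.1 × 13.3 = 78.27; deviate to 0 → 57. IC holds (78.27 ≥ 57).
2 of 2 constraints hold, so this is a separating equilibrium.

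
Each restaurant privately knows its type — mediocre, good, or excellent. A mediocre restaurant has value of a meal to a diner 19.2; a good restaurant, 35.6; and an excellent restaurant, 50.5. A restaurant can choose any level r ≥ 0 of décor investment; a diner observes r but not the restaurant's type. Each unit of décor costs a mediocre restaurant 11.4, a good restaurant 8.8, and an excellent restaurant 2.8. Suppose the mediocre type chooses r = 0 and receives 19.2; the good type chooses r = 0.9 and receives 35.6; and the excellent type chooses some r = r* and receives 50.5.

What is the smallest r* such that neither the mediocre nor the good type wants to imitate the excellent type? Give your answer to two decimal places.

Good type (on-path payoff 35.6 − 8.8×0.9 = 27.68) won't mimic when 27.68 ≥ 50.5 − 8.8·r*, i.e. r* ≥ 2.59.
Mediocre type (on-path payoff 19.2) won't mimic when 19.2 ≥ 50.5 − 11.4·r*, i.e. r* ≥ 2.75.
Both must hold, so r* = max(2.75, 2.59) = 2.75. The mediocre type's constraint binds.

2.75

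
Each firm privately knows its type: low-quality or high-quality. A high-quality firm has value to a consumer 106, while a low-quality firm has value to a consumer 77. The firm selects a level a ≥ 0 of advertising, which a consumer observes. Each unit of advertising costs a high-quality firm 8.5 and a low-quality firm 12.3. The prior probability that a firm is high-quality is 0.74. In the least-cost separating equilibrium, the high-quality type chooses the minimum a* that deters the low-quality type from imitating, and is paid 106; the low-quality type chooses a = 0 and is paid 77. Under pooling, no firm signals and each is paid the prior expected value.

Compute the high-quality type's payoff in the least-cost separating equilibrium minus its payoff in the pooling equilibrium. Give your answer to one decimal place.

Least-cost separating signal: a* solves 77 = 106 − 12.3·a*, so a* = (106 − 77)/12.3 ≈ 2.3577.
High-quality type's separating payoff: 106 − 8.5 × a* = 106 − 8.5 × (106 − 77)/12.3 = 106 − 246.5/12.3 ≈ 85.959.
Pooling payoff: 0.74 × 106 + 0.26 × 77 = 98.46.
Difference: 85.959 − 98.46 = -12.501, i.e. -12.5 to one decimal place.
The high-quality type would prefer the pooling outcome.

-12.5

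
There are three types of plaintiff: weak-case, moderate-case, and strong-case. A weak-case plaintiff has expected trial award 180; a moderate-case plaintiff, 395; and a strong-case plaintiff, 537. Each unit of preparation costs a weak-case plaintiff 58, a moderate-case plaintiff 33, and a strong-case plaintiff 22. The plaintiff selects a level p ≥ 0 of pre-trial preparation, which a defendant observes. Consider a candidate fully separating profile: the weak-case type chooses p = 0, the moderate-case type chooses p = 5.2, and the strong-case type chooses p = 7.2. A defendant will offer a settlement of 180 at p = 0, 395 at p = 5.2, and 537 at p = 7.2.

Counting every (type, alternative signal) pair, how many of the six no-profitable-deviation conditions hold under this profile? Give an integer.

Weak-case (own payoff 180): to p=5.2 gives 395 − 58×5.2 = 93.4 → no gain ✓; to p=7.2 gives 537 − 58×7.2 = 119.4 → no gain ✓.
Strong-case (own payoff 537 − 22×7.2 = 378.6): to p=0 gives 180 → no gain ✓; to p=5.2 gives 395 − 22×5.2 = 280.6 → no gain ✓.
Moderate-case (own payoff 395 − 33×5.2 = 223.4): to p=0 gives 180 → no gain ✓; to p=7.2 gives 537 − 33×7.2 = 299.4 → profitable ✗.
5 of the 6 constraints hold; not an equilibrium.

5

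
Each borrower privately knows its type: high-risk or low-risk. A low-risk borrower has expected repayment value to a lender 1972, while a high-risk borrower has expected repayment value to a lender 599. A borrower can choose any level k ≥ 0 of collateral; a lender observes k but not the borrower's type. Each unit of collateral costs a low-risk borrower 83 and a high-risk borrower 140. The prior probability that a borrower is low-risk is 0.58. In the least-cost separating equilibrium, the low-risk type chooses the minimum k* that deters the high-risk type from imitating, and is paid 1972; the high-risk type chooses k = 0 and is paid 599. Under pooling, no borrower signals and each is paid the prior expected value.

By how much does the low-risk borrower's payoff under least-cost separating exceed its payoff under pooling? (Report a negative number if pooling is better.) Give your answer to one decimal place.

-237.3

Least-cost separating signal: k* solves 599 = 1972 − 140·k*, so k* = (1972 − 599)/140 ≈ 9.8071.
Low-risk type's separating payoff: 1972 − 83 × k* = 1972 − 83 × (1972 − 599)/140 = 1972 − 113959/140 ≈ 1158.007.
Pooling payoff: 0.58 × 1972 + 0.42 × 599 = 1395.34.
Difference: 1158.007 − 1395.34 = -237.333, i.e. -237.3 to one decimal place.
The low-risk type would prefer the pooling outcome.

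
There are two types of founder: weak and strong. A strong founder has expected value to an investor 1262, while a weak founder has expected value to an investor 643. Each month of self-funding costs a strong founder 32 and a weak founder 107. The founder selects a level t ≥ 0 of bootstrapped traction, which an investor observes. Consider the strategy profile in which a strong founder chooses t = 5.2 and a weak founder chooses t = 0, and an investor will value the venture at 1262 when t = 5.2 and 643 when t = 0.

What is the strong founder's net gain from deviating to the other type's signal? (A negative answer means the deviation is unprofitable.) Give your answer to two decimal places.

Playing t = 5.2 the strong founder receives 1262 − 32 × 5.2 = 1095.6.
Deviating to t = 0 yields 643 instead.
Gain from deviating: 643 − 1095.6 = -452.60.
The gain is negative, so the strong type's incentive-compatibility constraint is satisfied.

-452.60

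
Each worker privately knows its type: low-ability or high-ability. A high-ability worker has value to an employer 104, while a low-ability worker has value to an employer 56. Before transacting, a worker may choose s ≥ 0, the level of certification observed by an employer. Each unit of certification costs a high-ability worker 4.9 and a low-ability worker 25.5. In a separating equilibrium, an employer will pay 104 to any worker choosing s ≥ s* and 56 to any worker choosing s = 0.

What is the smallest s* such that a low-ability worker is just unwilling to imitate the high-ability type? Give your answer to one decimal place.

A low-ability worker choosing s = 0 receives 56.
Imitating at s* instead would pay 104 at cost 25.5·s*, netting 104 − 25.5·s*.
Indifference: 56 = 104 − 25.5·s*, so s* = (104 − 56) / 25.5 ≈ 1.9.
This is the low-ability type's binding incentive-compatibility constraint; any s ≥ 1.9 sustains separation on that side.

1.9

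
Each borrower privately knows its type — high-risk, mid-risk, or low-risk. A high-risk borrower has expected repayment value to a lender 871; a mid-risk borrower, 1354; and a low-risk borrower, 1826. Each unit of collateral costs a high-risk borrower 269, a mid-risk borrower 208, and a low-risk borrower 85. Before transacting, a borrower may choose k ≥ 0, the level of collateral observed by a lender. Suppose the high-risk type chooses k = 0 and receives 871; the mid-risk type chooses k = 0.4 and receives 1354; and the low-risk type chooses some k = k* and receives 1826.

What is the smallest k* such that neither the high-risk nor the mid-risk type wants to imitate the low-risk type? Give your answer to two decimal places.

3.55

Mid-risk type (on-path payoff 1354 − 208×0.4 = 1270.8) won't mimic when 1270.8 ≥ 1826 − 208·k*, i.e. k* ≥ 2.67.
High-risk type (on-path payoff 871) won't mimic when 871 ≥ 1826 − 269·k*, i.e. k* ≥ 3.55.
Both must hold, so k* = max(3.55, 2.67) = 3.55. The high-risk type's constraint binds.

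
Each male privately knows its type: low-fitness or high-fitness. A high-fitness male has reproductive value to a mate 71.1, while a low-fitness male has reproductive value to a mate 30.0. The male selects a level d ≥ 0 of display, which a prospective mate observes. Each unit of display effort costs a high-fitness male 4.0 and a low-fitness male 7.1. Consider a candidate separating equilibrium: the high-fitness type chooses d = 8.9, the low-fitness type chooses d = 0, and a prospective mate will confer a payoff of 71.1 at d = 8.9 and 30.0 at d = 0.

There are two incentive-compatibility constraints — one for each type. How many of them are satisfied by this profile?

Low-fitness type: stay at 0 → 30.0; mimic → 71.1 − 7.1 × 8.9 = 7.91. IC holds (30.0 ≥ 7.91).
High-fitness type: signal → 71.1 − 4.0 × 8.9 = 35.5; deviate to 0 → 30.0. IC holds (35.5 ≥ 30.0).
2 of 2 constraints hold, so this is a separating equilibrium.

2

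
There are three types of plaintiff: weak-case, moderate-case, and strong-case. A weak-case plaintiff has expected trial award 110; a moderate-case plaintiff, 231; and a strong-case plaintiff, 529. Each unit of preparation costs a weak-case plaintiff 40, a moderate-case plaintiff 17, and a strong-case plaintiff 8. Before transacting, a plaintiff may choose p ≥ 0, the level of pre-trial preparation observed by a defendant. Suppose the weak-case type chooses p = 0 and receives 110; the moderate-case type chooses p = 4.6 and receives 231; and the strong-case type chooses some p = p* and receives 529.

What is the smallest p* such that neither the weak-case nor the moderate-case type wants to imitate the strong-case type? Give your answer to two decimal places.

22.13

Moderate-case type (on-path payoff 231 − 17×4.6 = 152.8) won't mimic when 152.8 ≥ 529 − 17·p*, i.e. p* ≥ 22.13.
Weak-case type (on-path payoff 110) won't mimic when 110 ≥ 529 − 40·p*, i.e. p* ≥ 10.48.
Both must hold, so p* = max(10.48, 22.13) = 22.13. The moderate-case type's constraint binds.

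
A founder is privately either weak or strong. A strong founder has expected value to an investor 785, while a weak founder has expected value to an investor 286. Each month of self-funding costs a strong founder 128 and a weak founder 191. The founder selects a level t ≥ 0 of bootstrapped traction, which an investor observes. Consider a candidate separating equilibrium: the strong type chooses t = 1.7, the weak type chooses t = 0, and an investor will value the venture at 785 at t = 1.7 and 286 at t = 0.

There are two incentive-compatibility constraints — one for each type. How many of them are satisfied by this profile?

Weak type: stay at 0 → 286; mimic → 785 − 191 × 1.7 = 460.3. IC fails (286 < 460.3).
Strong type: signal → 785 − 128 × 1.7 = 567.4; deviate to 0 → 286. IC holds (567.4 ≥ 286).
1 of 2 constraints hold, so this profile is not an equilibrium.

1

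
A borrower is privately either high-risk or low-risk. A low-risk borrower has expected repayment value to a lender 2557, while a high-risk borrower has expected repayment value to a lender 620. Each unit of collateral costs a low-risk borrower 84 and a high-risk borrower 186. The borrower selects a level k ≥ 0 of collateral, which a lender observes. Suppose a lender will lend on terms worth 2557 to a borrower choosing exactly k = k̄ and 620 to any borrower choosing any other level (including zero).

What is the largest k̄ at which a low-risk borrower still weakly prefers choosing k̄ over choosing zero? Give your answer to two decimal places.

Choosing k̄ yields the low-risk type 2557 − 84·k̄; choosing zero yields 620.
The low-risk type is indifferent at 2557 − 84·k̄ = 620, i.e. k̄ = (2557 − 620) / 84 ≈ 23.06.
For any k̄ above 23.06 the low-risk type would rather pool at zero, so separation collapses.

23.06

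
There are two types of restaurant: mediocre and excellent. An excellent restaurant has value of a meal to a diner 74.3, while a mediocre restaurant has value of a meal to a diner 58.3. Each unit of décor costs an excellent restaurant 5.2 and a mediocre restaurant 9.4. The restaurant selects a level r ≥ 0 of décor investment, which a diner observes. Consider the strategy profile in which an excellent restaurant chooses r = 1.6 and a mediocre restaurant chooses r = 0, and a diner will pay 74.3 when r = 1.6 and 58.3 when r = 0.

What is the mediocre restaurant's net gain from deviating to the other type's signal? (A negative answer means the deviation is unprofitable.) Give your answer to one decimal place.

Playing r = 0 the mediocre restaurant receives 58.3.
Deviating to r = 1.6 brings payment 74.3 at cost 9.4 × 1.6 = 15.04, netting 59.26.
Gain from deviating: 59.26 − 58.3 = 0.96, i.e. 1.0 to one decimal place.
The gain is positive, so the mediocre type's incentive-compatibility constraint is violated — this profile is not a separating equilibrium.

1.0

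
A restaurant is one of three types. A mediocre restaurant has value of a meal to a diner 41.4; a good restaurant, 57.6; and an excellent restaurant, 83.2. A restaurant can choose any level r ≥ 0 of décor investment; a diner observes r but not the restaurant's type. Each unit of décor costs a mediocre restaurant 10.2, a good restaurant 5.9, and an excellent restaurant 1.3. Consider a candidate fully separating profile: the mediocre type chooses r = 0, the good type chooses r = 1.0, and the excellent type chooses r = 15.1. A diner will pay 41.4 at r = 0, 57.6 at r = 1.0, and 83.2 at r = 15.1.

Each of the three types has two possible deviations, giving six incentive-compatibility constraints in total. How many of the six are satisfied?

Good (own payoff 57.6 − 5.9×1.0 = 51.7): to r=0 gives 41.4 → no gain ✓; to r=15.1 gives 83.2 − 5.9×15.1 = -5.89 → no gain ✓.
Excellent (own payoff 83.2 − 1.3×15.1 = 63.57): to r=0 gives 41.4 → no gain ✓; to r=1.0 gives 57.6 − 1.3×1.0 = 56.3 → no gain ✓.
Mediocre (own payoff 41.4): to r=1.0 gives 57.6 − 10.2×1.0 = 47.4 → profitable ✗; to r=15.1 gives 83.2 − 10.2×15.1 = -70.82 → no gain ✓.
5 of the 6 constraints hold; not an equilibrium.

5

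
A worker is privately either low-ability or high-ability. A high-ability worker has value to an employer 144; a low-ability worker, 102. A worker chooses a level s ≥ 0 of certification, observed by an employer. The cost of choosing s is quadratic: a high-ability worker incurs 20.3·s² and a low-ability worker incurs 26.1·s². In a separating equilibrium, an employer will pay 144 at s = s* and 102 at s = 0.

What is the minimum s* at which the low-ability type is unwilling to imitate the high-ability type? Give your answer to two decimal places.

1.27

The low-ability type at s = 0 receives 102; imitating at s* yields 144 − 26.1·s*².
Indifference: 102 = 144 − 26.1·s*², so s*² = (144 − 102) / 26.1 ≈ 1.6092.
s* = √1.6092 ≈ 1.27.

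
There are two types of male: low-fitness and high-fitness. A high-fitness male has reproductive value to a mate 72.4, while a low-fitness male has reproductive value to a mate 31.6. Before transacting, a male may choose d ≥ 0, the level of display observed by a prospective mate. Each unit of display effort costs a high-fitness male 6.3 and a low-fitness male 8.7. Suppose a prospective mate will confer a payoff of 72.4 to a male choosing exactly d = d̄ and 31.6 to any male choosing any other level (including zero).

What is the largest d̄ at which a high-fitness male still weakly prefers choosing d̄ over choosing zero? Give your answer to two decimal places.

6.48

Choosing d̄ yields the high-fitness type 72.4 − 6.3·d̄; choosing zero yields 31.6.
The high-fitness type is indifferent at 72.4 − 6.3·d̄ = 31.6, i.e. d̄ = (72.4 − 31.6) / 6.3 ≈ 6.48.
For any d̄ above 6.48 the high-fitness type would rather pool at zero, so separation collapses.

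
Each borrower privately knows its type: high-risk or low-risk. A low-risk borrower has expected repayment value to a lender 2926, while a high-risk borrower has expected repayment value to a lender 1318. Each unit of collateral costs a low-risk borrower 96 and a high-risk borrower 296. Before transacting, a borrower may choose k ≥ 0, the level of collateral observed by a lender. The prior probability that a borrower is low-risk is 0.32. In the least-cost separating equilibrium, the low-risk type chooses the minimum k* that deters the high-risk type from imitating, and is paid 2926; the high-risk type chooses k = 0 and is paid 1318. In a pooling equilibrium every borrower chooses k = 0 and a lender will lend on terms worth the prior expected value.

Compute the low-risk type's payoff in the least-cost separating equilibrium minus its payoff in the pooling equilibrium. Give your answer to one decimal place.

Least-cost separating signal: k* solves 1318 = 2926 − 296·k*, so k* = (2926 − 1318)/296 ≈ 5.4324.
Low-risk type's separating payoff: 2926 − 96 × k* = 2926 − 96 × (2926 − 1318)/296 = 2926 − 154368/296 ≈ 2404.486.
Pooling payoff: 0.32 × 2926 + 0.68 × 1318 = 1832.56.
Difference: 2404.486 − 1832.56 = 571.926, i.e. 571.9 to one decimal place.
The low-risk type prefers to separate.

571.9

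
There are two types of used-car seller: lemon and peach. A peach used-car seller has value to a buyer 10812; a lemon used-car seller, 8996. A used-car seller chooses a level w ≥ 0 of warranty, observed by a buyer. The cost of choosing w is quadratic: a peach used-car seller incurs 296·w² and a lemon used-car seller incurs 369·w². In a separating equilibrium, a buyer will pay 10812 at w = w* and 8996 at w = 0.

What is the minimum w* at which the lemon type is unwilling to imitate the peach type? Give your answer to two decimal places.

2.22

The lemon type at w = 0 receives 8996; imitating at w* yields 10812 − 369·w*².
Indifference: 8996 = 10812 − 369·w*², so w*² = (10812 − 8996) / 369 ≈ 4.9214.
w* = √4.9214 ≈ 2.22.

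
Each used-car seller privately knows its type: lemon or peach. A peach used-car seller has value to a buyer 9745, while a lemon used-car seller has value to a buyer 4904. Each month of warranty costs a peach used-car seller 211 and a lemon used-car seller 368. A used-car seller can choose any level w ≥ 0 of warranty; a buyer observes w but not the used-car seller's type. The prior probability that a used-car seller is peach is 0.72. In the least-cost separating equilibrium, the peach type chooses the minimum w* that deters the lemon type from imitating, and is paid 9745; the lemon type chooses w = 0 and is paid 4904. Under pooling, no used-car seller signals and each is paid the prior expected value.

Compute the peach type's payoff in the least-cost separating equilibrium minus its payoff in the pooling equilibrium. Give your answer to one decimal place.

-1420.2

Least-cost separating signal: w* solves 4904 = 9745 − 368·w*, so w* = (9745 − 4904)/368 ≈ 13.1549.
Peach type's separating payoff: 9745 − 211 × w* = 9745 − 211 × (9745 − 4904)/368 = 9745 − 1021451/368 ≈ 6969.318.
Pooling payoff: 0.72 × 9745 + 0.28 × 4904 = 8389.52.
Difference: 6969.318 − 8389.52 = -1420.202, i.e. -1420.2 to one decimal place.
The peach type would prefer the pooling outcome.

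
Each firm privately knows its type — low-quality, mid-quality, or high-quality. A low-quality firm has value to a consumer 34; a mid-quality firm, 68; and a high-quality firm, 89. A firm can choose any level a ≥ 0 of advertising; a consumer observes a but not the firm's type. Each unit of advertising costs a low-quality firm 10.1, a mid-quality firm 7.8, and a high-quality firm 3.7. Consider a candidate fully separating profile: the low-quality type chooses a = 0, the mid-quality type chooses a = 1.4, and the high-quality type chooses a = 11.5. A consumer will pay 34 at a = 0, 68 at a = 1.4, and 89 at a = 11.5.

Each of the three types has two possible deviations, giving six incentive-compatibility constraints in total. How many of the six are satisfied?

Mid-quality (own payoff 68 − 7.8×1.4 = 57.08): to a=0 gives 34 → no gain ✓; to a=11.5 gives 89 − 7.8×11.5 = -0.7 → no gain ✓.
High-quality (own payoff 89 − 3.7×11.5 = 46.45): to a=0 gives 34 → no gain ✓; to a=1.4 gives 68 − 3.7×1.4 = 62.82 → profitable ✗.
Low-quality (own payoff 34): to a=1.4 gives 68 − 10.1×1.4 = 53.86 → profitable ✗; to a=11.5 gives 89 − 10.1×11.5 = -27.15 → no gain ✓.
4 of the 6 constraints hold; not an equilibrium.

4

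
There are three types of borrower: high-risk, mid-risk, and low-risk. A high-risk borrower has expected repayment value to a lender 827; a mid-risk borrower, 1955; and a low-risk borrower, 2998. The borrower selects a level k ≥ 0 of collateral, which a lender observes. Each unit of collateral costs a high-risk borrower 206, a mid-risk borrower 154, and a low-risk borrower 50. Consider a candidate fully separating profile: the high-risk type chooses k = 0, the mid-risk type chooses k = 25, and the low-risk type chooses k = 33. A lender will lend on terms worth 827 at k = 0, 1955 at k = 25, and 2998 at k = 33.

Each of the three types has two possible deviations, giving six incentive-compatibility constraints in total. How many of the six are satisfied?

High-risk (own payoff 827): to k=25 gives 1955 − 206×25 = -3195 → no gain ✓; to k=33 gives 2998 − 206×33 = -3800 → no gain ✓.
Mid-risk (own payoff 1955 − 154×25 = -1895): to k=0 gives 827 → profitable ✗; to k=33 gives 2998 − 154×33 = -2084 → no gain ✓.
Low-risk (own payoff 2998 − 50×33 = 1348): to k=0 gives 827 → no gain ✓; to k=25 gives 1955 − 50×25 = 705 → no gain ✓.
5 of the 6 constraints hold; not an equilibrium.

5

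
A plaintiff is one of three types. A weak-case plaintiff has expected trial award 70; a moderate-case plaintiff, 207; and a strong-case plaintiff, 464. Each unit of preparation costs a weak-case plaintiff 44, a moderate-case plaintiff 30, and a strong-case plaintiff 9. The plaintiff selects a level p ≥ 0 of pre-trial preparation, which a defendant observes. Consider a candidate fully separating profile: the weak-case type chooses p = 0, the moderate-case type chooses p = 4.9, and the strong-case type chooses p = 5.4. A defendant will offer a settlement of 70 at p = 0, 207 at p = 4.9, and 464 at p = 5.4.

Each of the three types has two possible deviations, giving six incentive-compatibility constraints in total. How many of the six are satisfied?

3

Weak-case (own payoff 70): to p=4.9 gives 207 − 44×4.9 = -8.6 → no gain ✓; to p=5.4 gives 464 − 44×5.4 = 226.4 → profitable ✗.
Strong-case (own payoff 464 − 9×5.4 = 415.4): to p=0 gives 70 → no gain ✓; to p=4.9 gives 207 − 9×4.9 = 162.9 → no gain ✓.
Moderate-case (own payoff 207 − 30×4.9 = 60): to p=0 gives 70 → profitable ✗; to p=5.4 gives 464 − 30×5.4 = 302 → profitable ✗.
3 of the 6 constraints hold; not an equilibrium.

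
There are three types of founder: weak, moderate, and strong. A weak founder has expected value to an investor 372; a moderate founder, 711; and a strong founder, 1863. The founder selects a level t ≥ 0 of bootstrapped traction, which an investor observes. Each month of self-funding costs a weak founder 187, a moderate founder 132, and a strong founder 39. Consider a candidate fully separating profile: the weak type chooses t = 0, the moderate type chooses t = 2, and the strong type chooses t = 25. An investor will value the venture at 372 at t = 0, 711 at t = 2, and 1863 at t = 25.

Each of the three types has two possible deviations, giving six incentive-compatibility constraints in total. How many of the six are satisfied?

6

Moderate (own payoff 711 − 132×2 = 447): to t=0 gives 372 → no gain ✓; to t=25 gives 1863 − 132×25 = -1437 → no gain ✓.
Strong (own payoff 1863 − 39×25 = 888): to t=0 gives 372 → no gain ✓; to t=2 gives 711 − 39×2 = 633 → no gain ✓.
Weak (own payoff 372): to t=2 gives 711 − 187×2 = 337 → no gain ✓; to t=25 gives 1863 − 187×25 = -2812 → no gain ✓.
6 of the 6 constraints hold; this profile is a separating equilibrium.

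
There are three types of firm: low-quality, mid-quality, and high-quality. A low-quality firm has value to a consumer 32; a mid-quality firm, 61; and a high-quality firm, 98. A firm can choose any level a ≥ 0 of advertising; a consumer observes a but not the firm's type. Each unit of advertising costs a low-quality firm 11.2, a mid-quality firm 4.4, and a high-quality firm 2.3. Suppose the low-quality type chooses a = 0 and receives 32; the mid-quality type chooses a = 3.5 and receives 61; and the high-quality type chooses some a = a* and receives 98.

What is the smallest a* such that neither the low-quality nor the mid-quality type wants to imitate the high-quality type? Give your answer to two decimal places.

Low-quality type (on-path payoff 32) won't mimic when 32 ≥ 98 − 11.2·a*, i.e. a* ≥ 5.89.
Mid-quality type (on-path payoff 61 − 4.4×3.5 = 45.6) won't mimic when 45.6 ≥ 98 − 4.4·a*, i.e. a* ≥ 11.91.
Both must hold, so a* = max(5.89, 11.91) = 11.91. The mid-quality type's constraint binds.

11.91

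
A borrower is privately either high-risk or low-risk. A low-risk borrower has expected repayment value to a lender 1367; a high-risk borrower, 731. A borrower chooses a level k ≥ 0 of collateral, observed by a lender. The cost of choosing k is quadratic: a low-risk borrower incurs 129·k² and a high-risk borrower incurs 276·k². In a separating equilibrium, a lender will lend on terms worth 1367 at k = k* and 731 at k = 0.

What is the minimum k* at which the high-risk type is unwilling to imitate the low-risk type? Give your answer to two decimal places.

1.52

The high-risk type at k = 0 receives 731; imitating at k* yields 1367 − 276·k*².
Indifference: 731 = 1367 − 276·k*², so k*² = (1367 − 731) / 276 ≈ 2.3043.
k* = √2.3043 ≈ 1.52.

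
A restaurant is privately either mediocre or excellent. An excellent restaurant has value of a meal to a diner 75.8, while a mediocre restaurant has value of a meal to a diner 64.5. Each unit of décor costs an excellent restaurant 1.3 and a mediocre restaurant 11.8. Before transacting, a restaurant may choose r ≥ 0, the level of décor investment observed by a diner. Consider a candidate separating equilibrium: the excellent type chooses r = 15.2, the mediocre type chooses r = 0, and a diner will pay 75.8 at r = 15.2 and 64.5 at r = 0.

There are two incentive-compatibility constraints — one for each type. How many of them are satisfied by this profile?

Excellent type: signal → 75.8 − 1.3 × 15.2 = 56.04; deviate to 0 → 64.5. IC fails (56.04 < 64.5).
Mediocre type: stay at 0 → 64.5; mimic → 75.8 − 11.8 × 15.2 = -103.56. IC holds (64.5 ≥ -103.56).
1 of 2 constraints hold, so this profile is not an equilibrium.

1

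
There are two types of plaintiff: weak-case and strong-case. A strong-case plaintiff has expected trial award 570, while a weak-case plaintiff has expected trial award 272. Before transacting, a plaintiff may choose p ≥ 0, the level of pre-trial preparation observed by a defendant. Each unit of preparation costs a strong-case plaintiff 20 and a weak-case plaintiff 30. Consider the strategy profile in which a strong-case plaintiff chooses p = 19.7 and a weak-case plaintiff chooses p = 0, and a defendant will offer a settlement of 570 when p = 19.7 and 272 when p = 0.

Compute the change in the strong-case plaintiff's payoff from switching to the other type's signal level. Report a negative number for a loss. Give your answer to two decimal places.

96.00

Playing p = 19.7 the strong-case plaintiff receives 570 − 20 × 19.7 = 176.
Deviating to p = 0 yields 272 instead.
Gain from deviating: 272 − 176 = 96.00.
The gain is positive, so the strong-case type's incentive-compatibility constraint is violated — this profile is not a separating equilibrium.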